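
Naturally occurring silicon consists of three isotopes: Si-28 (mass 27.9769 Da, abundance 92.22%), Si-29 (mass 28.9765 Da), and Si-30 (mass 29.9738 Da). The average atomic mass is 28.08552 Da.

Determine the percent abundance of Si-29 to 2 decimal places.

4.69%

The remaining 7.78% is split between Si-29 (fraction x) and Si-30 (fraction 0.0778 − x).
Substituting: 28.9765x + 29.9738(0.0778 − x) = 2.28522282
(28.9765 − 29.9738)x = -0.04673882  ⇒  x = 0.04687, y = 0.03093
Si-29: 4.69%, Si-30: 3.09%.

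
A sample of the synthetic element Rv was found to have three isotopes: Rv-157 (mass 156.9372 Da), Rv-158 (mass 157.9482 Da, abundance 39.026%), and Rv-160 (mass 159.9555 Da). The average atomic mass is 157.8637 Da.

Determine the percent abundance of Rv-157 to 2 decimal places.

The remaining 60.974% is split between Rv-157 (fraction x) and Rv-160 (fraction 0.60974 − x).
Substituting: 156.9372x + 159.9555(0.60974 − x) = 96.222835468
(156.9372 − 159.9555)x = -1.308431102  ⇒  x = 0.43350, y = 0.17624
Rv-157: 43.35%, Rv-160: 17.62%.

43.35%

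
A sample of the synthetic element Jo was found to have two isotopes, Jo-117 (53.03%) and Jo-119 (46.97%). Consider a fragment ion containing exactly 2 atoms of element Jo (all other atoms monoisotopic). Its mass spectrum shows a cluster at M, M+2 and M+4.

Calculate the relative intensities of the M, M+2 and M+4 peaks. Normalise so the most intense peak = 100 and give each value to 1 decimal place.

Each Jo atom is independently Jo-117 (p = 0.5303) or Jo-119 (q = 0.4697); the cluster is the binomial expansion (p + q)^2.
P(M) = 0.5303^2 = 0.281218
P(M+2) = 2 × 0.5303^1 × 0.4697^1 = 0.498164
P(M+4) = 0.4697^2 = 0.220618
The M+2 peak is largest (0.498164); scaling to 100 gives 56.5 : 100.0 : 44.3.

56.5 : 100.0 : 44.3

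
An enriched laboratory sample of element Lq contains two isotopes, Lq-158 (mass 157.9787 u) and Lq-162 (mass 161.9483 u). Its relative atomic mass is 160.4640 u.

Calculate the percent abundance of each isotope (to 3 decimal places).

Lq-158: 37.392%, Lq-162: 62.608%

Let x be the fractional abundance of Lq-158; then Lq-162 has abundance 1 − x.
157.9787·x + 161.9483·(1 − x) = 160.4640
(157.9787 − 161.9483)·x = 160.4640 − 161.9483
x = -1.4843 / -3.9696 = 0.37392 → 37.392% Lq-158, 62.608% Lq-162.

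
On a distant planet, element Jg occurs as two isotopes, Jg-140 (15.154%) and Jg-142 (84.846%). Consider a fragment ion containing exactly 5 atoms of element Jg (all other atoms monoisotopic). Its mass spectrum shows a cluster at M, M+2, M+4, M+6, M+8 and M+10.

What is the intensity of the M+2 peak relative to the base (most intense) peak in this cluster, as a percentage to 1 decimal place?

Term probabilities: M 0.0001, M+2 0.0022, M+4 0.0251, M+6 0.1403, M+8 0.3927, M+10 0.4397. Base peak = M+10.
P(M+10) = C(5,5) × 0.15154^0 × 0.84846^5 = 1 × 1.0000 × 0.4397004 = 0.439700 (base)
P(M+2) = C(5,1) × 0.15154^4 × 0.84846^1 = 5 × 0.00052736 × 0.84846 = 0.002237
Relative intensity = 0.002237 / 0.439700 × 100 = 0.5

0.5%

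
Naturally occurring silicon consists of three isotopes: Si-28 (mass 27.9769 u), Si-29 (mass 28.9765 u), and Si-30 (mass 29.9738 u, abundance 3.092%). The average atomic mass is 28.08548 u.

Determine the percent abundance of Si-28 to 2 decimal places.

92.22%

Let x and y be the fractions of Si-28 and Si-29. Then x + y = 1 − 0.03092 = 0.96908 and 27.9769x + 28.9765y = 28.08548 − 0.03092×29.9738 = 27.158690104.
Substituting: 27.9769x + 28.9765(0.96908 − x) = 27.158690104
(27.9769 − 28.9765)x = -0.921856516  ⇒  x = 0.92223, y = 0.04685
Si-28: 92.22%, Si-29: 4.69%.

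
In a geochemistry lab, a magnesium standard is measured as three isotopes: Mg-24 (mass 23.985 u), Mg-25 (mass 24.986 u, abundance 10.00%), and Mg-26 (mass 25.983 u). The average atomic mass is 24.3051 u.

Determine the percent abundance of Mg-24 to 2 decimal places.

The remaining 90.00% is split between Mg-24 (fraction x) and Mg-26 (fraction 0.9000 − x).
Substituting: 23.985x + 25.983(0.9000 − x) = 21.8065
(23.985 − 25.983)x = -1.5782  ⇒  x = 0.78989, y = 0.11011
Mg-24: 78.99%, Mg-26: 11.01%.

78.99%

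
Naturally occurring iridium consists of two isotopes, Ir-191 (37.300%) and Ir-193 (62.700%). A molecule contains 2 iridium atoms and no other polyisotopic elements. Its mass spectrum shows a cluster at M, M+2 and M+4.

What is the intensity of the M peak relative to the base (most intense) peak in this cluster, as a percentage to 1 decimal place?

29.7%

Binomial terms of (0.37300 + 0.62700)^2: M 0.1391, M+2 0.4677, M+4 0.3931 → M+2 is the base peak.
P(M+2) = C(2,1) × 0.37300^1 × 0.62700^1 = 2 × 0.3730 × 0.6270 = 0.467742 (base)
P(M) = C(2,0) × 0.37300^2 × 0.62700^0 = 1 × 0.139129 × 1.0000 = 0.139129
Relative intensity = 0.139129 / 0.467742 × 100 = 29.7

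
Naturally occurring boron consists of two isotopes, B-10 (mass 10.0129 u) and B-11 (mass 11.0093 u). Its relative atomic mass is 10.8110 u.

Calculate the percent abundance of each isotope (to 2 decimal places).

With x = fraction of B-10 (so B-11 is 1 − x):
10.0129·x + 11.0093·(1 − x) = 10.8110
(10.0129 − 11.0093)·x = 10.8110 − 11.0093
x = -0.1983 / -0.9964 = 0.19902 → 19.90% B-10, 80.10% B-11.

B-10: 19.90%, B-11: 80.10%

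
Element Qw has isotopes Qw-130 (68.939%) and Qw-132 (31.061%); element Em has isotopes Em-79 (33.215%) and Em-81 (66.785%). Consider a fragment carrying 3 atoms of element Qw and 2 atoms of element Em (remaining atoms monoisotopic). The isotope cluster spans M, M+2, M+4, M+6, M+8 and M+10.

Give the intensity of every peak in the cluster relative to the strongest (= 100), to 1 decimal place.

9.9 : 53.3 : 100.0 : 79.4 : 28.1 : 3.7

Element Qw pattern (n=3): 0.32763851 : 0.4428602 : 0.19953409 : 0.02996721
Element Em pattern (n=2): 0.11032362 : 0.44365276 : 0.44602362
Convolve the two distributions (both contribute in 2-u steps):
  M: 0.32763851×0.11032362 = 0.036146
  M+2: 0.32763851×0.44365276 + 0.4428602×0.11032362 = 0.194216
  M+4: 0.32763851×0.44602362 + 0.4428602×0.44365276 + 0.19953409×0.11032362 = 0.364624
  M+6: 0.4428602×0.44602362 + 0.19953409×0.44365276 + 0.02996721×0.11032362 = 0.289356
  M+8: 0.19953409×0.44602362 + 0.02996721×0.44365276 = 0.102292
  M+10: 0.02996721×0.44602362 = 0.013366
Scale to base peak (0.364624) = 100: 9.9 : 53.3 : 100.0 : 79.4 : 28.1 : 3.7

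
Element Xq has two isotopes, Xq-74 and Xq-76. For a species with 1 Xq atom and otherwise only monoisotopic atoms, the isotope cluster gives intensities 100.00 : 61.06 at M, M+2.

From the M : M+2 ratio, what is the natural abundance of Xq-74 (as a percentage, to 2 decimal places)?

62.09%

If p is the fraction of Xq that is Xq-74, then I(M+2)/I(M) = [C(1,1)·p^0·(1−p)] / p^1 = 1·(1−p)/p = 61.06/100.00 = 0.6106
(1−p)/p = 0.6106/1 = 0.6106  ⇒  p = 1/(1 + 0.6106) = 0.6209
Xq-74: 62.09%, Xq-76: 37.91%.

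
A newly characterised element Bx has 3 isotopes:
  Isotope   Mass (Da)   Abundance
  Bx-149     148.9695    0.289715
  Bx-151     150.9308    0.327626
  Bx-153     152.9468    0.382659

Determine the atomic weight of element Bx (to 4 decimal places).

151.1340 Da

Average mass = Σ (abundance × isotope mass) = 0.289715 × 148.9695 + 0.327626 × 150.9308 + 0.382659 × 152.9468
= 43.15870 + 49.44885 + 58.52647 = 151.13402 Da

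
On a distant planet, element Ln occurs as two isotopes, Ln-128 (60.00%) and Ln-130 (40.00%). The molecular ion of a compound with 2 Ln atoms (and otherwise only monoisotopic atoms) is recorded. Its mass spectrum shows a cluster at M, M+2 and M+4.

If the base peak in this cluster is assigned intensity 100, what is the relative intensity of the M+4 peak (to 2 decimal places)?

33.33

Binomial terms of (0.6000 + 0.4000)^2: M 0.3600, M+2 0.4800, M+4 0.1600 → M+2 is the base peak.
P(M+2) = C(2,1) × 0.6000^1 × 0.4000^1 = 2 × 0.6000 × 0.4000 = 0.480000 (base)
P(M+4) = C(2,2) × 0.6000^0 × 0.4000^2 = 1 × 1.0000 × 0.1600 = 0.160000
Relative intensity = 0.160000 / 0.480000 × 100 = 33.33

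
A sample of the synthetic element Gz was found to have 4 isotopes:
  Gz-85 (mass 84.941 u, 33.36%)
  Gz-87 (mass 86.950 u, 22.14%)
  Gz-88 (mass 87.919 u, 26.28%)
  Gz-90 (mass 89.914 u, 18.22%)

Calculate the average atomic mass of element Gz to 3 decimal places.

87.074 u

The abundance-weighted mean is 0.3336 × 84.941 + 0.2214 × 86.950 + 0.2628 × 87.919 + 0.1822 × 89.914
= 28.3363 + 19.2507 + 23.1051 + 16.3823 = 87.0744 u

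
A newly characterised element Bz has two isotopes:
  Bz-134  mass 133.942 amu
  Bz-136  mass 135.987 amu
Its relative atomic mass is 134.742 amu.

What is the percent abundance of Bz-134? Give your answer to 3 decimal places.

60.880%

With x = fraction of Bz-134 (so Bz-136 is 1 − x):
133.942·x + 135.987·(1 − x) = 134.742
(133.942 − 135.987)·x = 134.742 − 135.987
x = -1.245 / -2.045 = 0.60880 → 60.880% Bz-134, 39.120% Bz-136.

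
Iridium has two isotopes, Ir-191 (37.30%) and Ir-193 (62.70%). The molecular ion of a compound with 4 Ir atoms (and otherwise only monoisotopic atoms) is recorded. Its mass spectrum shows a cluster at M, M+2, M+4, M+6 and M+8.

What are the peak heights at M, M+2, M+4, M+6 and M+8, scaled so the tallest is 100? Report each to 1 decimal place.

5.3 : 35.4 : 89.2 : 100.0 : 42.0

The 4 Ir atoms are independent, so intensities follow the terms of (0.3730 + 0.6270)^4.
P(M) = 0.3730^4 = 0.019357
P(M+2) = 4 × 0.3730^3 × 0.6270^1 = 0.130153
P(M+4) = 6 × 0.3730^2 × 0.6270^2 = 0.328174
P(M+6) = 4 × 0.3730^1 × 0.6270^3 = 0.367766
P(M+8) = 0.6270^4 = 0.154550
The M+6 peak is largest (0.367766); scaling to 100 gives 5.3 : 35.4 : 89.2 : 100.0 : 42.0.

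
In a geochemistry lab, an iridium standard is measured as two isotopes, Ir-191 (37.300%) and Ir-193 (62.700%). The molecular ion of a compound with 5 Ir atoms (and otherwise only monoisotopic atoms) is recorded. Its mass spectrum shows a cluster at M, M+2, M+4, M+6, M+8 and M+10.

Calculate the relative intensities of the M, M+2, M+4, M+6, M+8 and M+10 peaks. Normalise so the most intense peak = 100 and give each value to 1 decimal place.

Each Ir atom is independently Ir-191 (p = 0.37300) or Ir-193 (q = 0.62700); the cluster is the binomial expansion (p + q)^5.
P(M) = 0.37300^5 = 0.007220
P(M+2) = 5 × 0.37300^4 × 0.62700^1 = 0.060684
P(M+4) = 10 × 0.37300^3 × 0.62700^2 = 0.204015
P(M+6) = 10 × 0.37300^2 × 0.62700^3 = 0.342942
P(M+8) = 5 × 0.37300^1 × 0.62700^4 = 0.288237
P(M+10) = 0.62700^5 = 0.096903
The M+6 peak is largest (0.342942); scaling to 100 gives 2.1 : 17.7 : 59.5 : 100.0 : 84.0 : 28.3.

2.1 : 17.7 : 59.5 : 100.0 : 84.0 : 28.3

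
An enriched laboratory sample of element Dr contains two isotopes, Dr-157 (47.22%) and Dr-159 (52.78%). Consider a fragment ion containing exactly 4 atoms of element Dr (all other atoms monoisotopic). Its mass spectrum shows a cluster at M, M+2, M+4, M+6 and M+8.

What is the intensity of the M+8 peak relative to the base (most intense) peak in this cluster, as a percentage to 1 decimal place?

Binomial terms of (0.4722 + 0.5278)^4: M 0.0497, M+2 0.2223, M+4 0.3727, M+6 0.2777, M+8 0.0776 → M+4 is the base peak.
P(M+4) = C(4,2) × 0.4722^2 × 0.5278^2 = 6 × 0.22297284 × 0.27857284 = 0.372685 (base)
P(M+8) = C(4,4) × 0.4722^0 × 0.5278^4 = 1 × 1.0000 × 0.07760283 = 0.077603
Relative intensity = 0.077603 / 0.372685 × 100 = 20.8

20.8%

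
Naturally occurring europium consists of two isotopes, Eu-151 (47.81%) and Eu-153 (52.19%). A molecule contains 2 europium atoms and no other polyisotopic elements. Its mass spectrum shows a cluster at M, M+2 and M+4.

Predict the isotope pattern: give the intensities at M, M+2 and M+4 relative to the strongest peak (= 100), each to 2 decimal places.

Expanding (0.4781 + 0.5219)^2:
P(M) = 0.4781^2 = 0.228580
P(M+2) = 2 × 0.4781^1 × 0.5219^1 = 0.499041
P(M+4) = 0.5219^2 = 0.272380
The M+2 peak is largest (0.499041); scaling to 100 gives 45.80 : 100.00 : 54.58.

45.80 : 100.00 : 54.58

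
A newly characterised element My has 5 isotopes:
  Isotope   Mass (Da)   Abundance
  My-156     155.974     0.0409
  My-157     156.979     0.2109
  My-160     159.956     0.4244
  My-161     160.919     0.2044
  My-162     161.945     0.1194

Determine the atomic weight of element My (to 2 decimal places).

Average mass = Σ (abundance × isotope mass) = 0.0409 × 155.974 + 0.2109 × 156.979 + 0.4244 × 159.956 + 0.2044 × 160.919 + 0.1194 × 161.945
= 6.3793 + 33.1069 + 67.8853 + 32.8918 + 19.3362 = 159.5995 Da

159.60 Da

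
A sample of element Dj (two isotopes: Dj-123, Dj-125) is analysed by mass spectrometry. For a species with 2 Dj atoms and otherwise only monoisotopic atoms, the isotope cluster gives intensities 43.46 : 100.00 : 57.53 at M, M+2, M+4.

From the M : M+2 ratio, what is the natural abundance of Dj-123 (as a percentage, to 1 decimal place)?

Let p = fractional abundance of Dj-123. I(M+2)/I(M) = [C(2,1)·p^1·(1−p)] / p^2 = 2·(1−p)/p = 100.00/43.46 = 2.3010
(1−p)/p = 2.3010/2 = 1.1505  ⇒  p = 1/(1 + 1.1505) = 0.4650
Dj-123: 46.5%, Dj-125: 53.5%.

46.5%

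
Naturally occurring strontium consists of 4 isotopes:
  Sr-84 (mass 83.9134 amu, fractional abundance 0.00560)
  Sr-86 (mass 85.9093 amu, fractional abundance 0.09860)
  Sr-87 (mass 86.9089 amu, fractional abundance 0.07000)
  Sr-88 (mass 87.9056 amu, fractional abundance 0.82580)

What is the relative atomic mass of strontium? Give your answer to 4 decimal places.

87.6166 amu

Weight each isotope mass by its fractional abundance: 0.00560 × 83.9134 + 0.09860 × 85.9093 + 0.07000 × 86.9089 + 0.82580 × 87.9056
= 0.46992 + 8.47066 + 6.08362 + 72.59244 = 87.61664 amu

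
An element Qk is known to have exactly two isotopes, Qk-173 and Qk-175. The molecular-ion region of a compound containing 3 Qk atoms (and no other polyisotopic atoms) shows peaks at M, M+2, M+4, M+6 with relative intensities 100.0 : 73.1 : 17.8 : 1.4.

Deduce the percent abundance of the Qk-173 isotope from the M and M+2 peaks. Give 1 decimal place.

Let p = fractional abundance of Qk-173. I(M+2)/I(M) = [C(3,1)·p^2·(1−p)] / p^3 = 3·(1−p)/p = 73.1/100.0 = 0.7310
(1−p)/p = 0.7310/3 = 0.2437  ⇒  p = 1/(1 + 0.2437) = 0.8041
Qk-173: 80.4%, Qk-175: 19.6%.

80.4%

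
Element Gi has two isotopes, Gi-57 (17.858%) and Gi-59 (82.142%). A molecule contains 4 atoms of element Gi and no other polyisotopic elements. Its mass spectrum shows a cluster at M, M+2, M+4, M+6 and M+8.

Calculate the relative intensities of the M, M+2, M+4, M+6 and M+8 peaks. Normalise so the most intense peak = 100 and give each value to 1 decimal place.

0.2 : 4.1 : 28.4 : 87.0 : 100.0

The 4 Gi atoms are independent, so intensities follow the terms of (0.17858 + 0.82142)^4.
P(M) = 0.17858^4 = 0.001017
P(M+2) = 4 × 0.17858^3 × 0.82142^1 = 0.018712
P(M+4) = 6 × 0.17858^2 × 0.82142^2 = 0.129106
P(M+6) = 4 × 0.17858^1 × 0.82142^3 = 0.395903
P(M+8) = 0.82142^4 = 0.455262
The M+8 peak is largest (0.455262); scaling to 100 gives 0.2 : 4.1 : 28.4 : 87.0 : 100.0.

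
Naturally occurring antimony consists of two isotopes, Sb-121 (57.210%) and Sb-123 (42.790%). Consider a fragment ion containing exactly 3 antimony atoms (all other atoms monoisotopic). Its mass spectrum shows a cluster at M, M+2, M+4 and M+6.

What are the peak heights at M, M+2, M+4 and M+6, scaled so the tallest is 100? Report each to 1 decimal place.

44.6 : 100.0 : 74.8 : 18.6

Expanding (0.57210 + 0.42790)^3:
P(M) = 0.57210^3 = 0.187247
P(M+2) = 3 × 0.57210^2 × 0.42790^1 = 0.420153
P(M+4) = 3 × 0.57210^1 × 0.42790^2 = 0.314252
P(M+6) = 0.42790^3 = 0.078348
The M+2 peak is largest (0.420153); scaling to 100 gives 44.6 : 100.0 : 74.8 : 18.6.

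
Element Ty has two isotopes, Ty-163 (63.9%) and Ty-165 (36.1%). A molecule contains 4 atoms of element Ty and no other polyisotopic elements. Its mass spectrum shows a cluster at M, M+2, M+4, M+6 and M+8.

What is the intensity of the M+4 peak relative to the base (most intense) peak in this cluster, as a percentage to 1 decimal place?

(0.639 + 0.361)^4 gives M 0.1667, M+2 0.3768, M+4 0.3193, M+6 0.1202, M+8 0.0170; the largest is M+2.
P(M+2) = C(4,1) × 0.639^3 × 0.361^1 = 4 × 0.26091712 × 0.3610 = 0.376764 (base)
P(M+4) = C(4,2) × 0.639^2 × 0.361^2 = 6 × 0.408321 × 0.130321 = 0.319277
Relative intensity = 0.319277 / 0.376764 × 100 = 84.7

84.7%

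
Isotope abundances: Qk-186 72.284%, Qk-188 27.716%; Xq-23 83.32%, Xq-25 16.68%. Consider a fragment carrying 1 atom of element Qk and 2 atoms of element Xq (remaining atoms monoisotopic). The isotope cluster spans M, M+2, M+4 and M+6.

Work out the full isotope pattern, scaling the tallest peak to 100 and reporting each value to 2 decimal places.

Element Qk pattern (n=1): 0.72284 : 0.27716
Element Xq pattern (n=2): 0.69422224 : 0.27795552 : 0.02782224
Convolve the two distributions (both contribute in 2-u steps):
  M: 0.72284×0.69422224 = 0.501812
  M+2: 0.72284×0.27795552 + 0.27716×0.69422224 = 0.393328
  M+4: 0.72284×0.02782224 + 0.27716×0.27795552 = 0.097149
  M+6: 0.27716×0.02782224 = 0.007711
Scale to base peak (0.501812) = 100: 100.00 : 78.38 : 19.36 : 1.54

100.00 : 78.38 : 19.36 : 1.54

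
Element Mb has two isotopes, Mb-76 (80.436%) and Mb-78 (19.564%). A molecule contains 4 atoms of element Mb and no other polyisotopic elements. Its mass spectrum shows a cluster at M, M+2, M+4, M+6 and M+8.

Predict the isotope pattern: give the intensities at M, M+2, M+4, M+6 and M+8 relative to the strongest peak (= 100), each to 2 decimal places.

The 4 Mb atoms are independent, so intensities follow the terms of (0.80436 + 0.19564)^4.
P(M) = 0.80436^4 = 0.418603
P(M+2) = 4 × 0.80436^3 × 0.19564^1 = 0.407257
P(M+4) = 6 × 0.80436^2 × 0.19564^2 = 0.148582
P(M+6) = 4 × 0.80436^1 × 0.19564^3 = 0.024093
P(M+8) = 0.19564^4 = 0.001465
The M peak is largest (0.418603); scaling to 100 gives 100.00 : 97.29 : 35.49 : 5.76 : 0.35.

100.00 : 97.29 : 35.49 : 5.76 : 0.35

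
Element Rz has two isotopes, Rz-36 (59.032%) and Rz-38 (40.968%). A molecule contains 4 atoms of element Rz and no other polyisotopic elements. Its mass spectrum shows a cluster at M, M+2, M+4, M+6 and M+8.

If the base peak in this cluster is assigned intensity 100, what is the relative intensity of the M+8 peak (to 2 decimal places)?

(0.59032 + 0.40968)^4 gives M 0.1214, M+2 0.3371, M+4 0.3509, M+6 0.1624, M+8 0.0282; the largest is M+4.
P(M+4) = C(4,2) × 0.59032^2 × 0.40968^2 = 6 × 0.3484777 × 0.1678377 = 0.350926 (base)
P(M+8) = C(4,4) × 0.59032^0 × 0.40968^4 = 1 × 1.0000 × 0.02816949 = 0.028169
Relative intensity = 0.028169 / 0.350926 × 100 = 8.03

8.03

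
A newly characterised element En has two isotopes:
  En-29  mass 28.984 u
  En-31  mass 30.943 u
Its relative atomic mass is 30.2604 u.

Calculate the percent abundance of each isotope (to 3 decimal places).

En-29: 34.844%, En-31: 65.156%

With x = fraction of En-29 (so En-31 is 1 − x):
28.984·x + 30.943·(1 − x) = 30.2604
(28.984 − 30.943)·x = 30.2604 − 30.943
x = -0.6826 / -1.959 = 0.34844 → 34.844% En-29, 65.156% En-31.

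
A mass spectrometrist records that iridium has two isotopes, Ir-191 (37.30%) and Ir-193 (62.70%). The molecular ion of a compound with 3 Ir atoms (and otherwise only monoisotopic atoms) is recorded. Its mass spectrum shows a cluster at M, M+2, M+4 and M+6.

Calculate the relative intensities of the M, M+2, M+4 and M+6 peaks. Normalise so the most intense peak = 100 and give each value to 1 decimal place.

11.8 : 59.5 : 100.0 : 56.0

Expanding (0.3730 + 0.6270)^3:
P(M) = 0.3730^3 = 0.051895
P(M+2) = 3 × 0.3730^2 × 0.6270^1 = 0.261702
P(M+4) = 3 × 0.3730^1 × 0.6270^2 = 0.439911
P(M+6) = 0.6270^3 = 0.246492
The M+4 peak is largest (0.439911); scaling to 100 gives 11.8 : 59.5 : 100.0 : 56.0.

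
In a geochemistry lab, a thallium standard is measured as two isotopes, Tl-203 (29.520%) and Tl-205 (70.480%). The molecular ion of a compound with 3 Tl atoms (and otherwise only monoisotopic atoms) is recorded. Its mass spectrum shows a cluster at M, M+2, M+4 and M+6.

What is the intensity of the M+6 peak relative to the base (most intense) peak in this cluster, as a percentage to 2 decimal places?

Term probabilities: M 0.0257, M+2 0.1843, M+4 0.4399, M+6 0.3501. Base peak = M+4.
P(M+4) = C(3,2) × 0.29520^1 × 0.70480^2 = 3 × 0.2952 × 0.49674304 = 0.439916 (base)
P(M+6) = C(3,3) × 0.29520^0 × 0.70480^3 = 1 × 1.0000 × 0.35010449 = 0.350104
Relative intensity = 0.350104 / 0.439916 × 100 = 79.58

79.58%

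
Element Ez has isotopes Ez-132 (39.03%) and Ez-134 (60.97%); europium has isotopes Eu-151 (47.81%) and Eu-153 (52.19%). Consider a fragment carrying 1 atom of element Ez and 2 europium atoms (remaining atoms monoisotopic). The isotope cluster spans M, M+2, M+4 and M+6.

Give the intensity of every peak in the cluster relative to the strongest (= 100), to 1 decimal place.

21.7 : 81.4 : 100.0 : 40.4

Element Ez pattern (n=1): 0.3903 : 0.6097
Europium pattern (n=2): 0.22857961 : 0.49904078 : 0.27237961
Convolve the two distributions (both contribute in 2-u steps):
  M: 0.3903×0.22857961 = 0.089215
  M+2: 0.3903×0.49904078 + 0.6097×0.22857961 = 0.334141
  M+4: 0.3903×0.27237961 + 0.6097×0.49904078 = 0.410575
  M+6: 0.6097×0.27237961 = 0.166070
Scale to base peak (0.410575) = 100: 21.7 : 81.4 : 100.0 : 40.4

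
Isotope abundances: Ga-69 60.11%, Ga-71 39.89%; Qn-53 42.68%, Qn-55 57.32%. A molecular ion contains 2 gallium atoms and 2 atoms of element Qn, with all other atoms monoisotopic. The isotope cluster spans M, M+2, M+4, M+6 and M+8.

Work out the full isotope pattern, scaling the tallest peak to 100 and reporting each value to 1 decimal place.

17.2 : 69.1 : 100.0 : 61.6 : 13.7

Gallium pattern (n=2): 0.36132121 : 0.47955758 : 0.15912121
Element Qn pattern (n=2): 0.18215824 : 0.48928352 : 0.32855824
Convolve the two distributions (both contribute in 2-u steps):
  M: 0.36132121×0.18215824 = 0.065818
  M+2: 0.36132121×0.48928352 + 0.47955758×0.18215824 = 0.264144
  M+4: 0.36132121×0.32855824 + 0.47955758×0.48928352 + 0.15912121×0.18215824 = 0.382340
  M+6: 0.47955758×0.32855824 + 0.15912121×0.48928352 = 0.235418
  M+8: 0.15912121×0.32855824 = 0.052281
Scale to base peak (0.382340) = 100: 17.2 : 69.1 : 100.0 : 61.6 : 13.7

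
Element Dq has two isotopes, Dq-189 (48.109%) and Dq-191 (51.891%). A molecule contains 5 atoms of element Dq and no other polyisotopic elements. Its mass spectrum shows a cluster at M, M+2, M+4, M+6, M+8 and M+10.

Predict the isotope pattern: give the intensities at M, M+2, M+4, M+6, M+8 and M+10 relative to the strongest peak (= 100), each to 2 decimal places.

Each Dq atom is independently Dq-189 (p = 0.48109) or Dq-191 (q = 0.51891); the cluster is the binomial expansion (p + q)^5.
P(M) = 0.48109^5 = 0.025771
P(M+2) = 5 × 0.48109^4 × 0.51891^1 = 0.138985
P(M+4) = 10 × 0.48109^3 × 0.51891^2 = 0.299822
P(M+6) = 10 × 0.48109^2 × 0.51891^3 = 0.323392
P(M+8) = 5 × 0.48109^1 × 0.51891^4 = 0.174407
P(M+10) = 0.51891^5 = 0.037624
The M+6 peak is largest (0.323392); scaling to 100 gives 7.97 : 42.98 : 92.71 : 100.00 : 53.93 : 11.63.

7.97 : 42.98 : 92.71 : 100.00 : 53.93 : 11.63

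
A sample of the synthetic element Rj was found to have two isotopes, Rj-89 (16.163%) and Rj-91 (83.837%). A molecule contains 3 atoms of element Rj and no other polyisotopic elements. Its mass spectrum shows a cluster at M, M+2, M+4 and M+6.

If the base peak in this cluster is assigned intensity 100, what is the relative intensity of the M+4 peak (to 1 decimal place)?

Term probabilities: M 0.0042, M+2 0.0657, M+4 0.3408, M+6 0.5893. Base peak = M+6.
P(M+6) = C(3,3) × 0.16163^0 × 0.83837^3 = 1 × 1.0000 × 0.58926031 = 0.589260 (base)
P(M+4) = C(3,2) × 0.16163^1 × 0.83837^2 = 3 × 0.16163 × 0.70286426 = 0.340812
Relative intensity = 0.340812 / 0.589260 × 100 = 57.8

57.8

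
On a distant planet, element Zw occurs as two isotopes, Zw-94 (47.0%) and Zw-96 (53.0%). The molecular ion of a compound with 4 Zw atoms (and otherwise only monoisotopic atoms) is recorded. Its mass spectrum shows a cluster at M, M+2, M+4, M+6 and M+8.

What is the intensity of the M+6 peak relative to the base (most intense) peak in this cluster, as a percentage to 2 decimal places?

(0.470 + 0.530)^4 gives M 0.0488, M+2 0.2201, M+4 0.3723, M+6 0.2799, M+8 0.0789; the largest is M+4.
P(M+4) = C(4,2) × 0.470^2 × 0.530^2 = 6 × 0.2209 × 0.2809 = 0.372305 (base)
P(M+6) = C(4,3) × 0.470^1 × 0.530^3 = 4 × 0.4700 × 0.148877 = 0.279889
Relative intensity = 0.279889 / 0.372305 × 100 = 75.18

75.18%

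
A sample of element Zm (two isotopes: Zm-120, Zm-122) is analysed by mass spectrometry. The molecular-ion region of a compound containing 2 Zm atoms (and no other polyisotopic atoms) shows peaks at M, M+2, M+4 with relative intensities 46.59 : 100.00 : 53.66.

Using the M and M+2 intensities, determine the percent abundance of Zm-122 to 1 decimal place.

51.8%

If p is the fraction of Zm that is Zm-120, then I(M+2)/I(M) = [C(2,1)·p^1·(1−p)] / p^2 = 2·(1−p)/p = 100.00/46.59 = 2.1464
(1−p)/p = 2.1464/2 = 1.0732  ⇒  p = 1/(1 + 1.0732) = 0.4823
Zm-120: 48.2%, Zm-122: 51.8%.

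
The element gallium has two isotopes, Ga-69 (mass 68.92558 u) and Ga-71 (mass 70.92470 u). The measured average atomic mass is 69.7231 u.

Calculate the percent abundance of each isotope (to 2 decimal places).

Writing the weighted mean with unknown fraction x of Ga-69:
68.92558·x + 70.92470·(1 − x) = 69.7231
(68.92558 − 70.92470)·x = 69.7231 − 70.92470
x = -1.20160 / -1.99912 = 0.60106 → 60.11% Ga-69, 39.89% Ga-71.

Ga-69: 60.11%, Ga-71: 39.89%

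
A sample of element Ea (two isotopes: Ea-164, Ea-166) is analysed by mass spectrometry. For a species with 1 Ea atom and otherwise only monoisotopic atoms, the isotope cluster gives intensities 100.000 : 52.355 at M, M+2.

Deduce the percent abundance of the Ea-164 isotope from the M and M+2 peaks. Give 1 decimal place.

If p is the fraction of Ea that is Ea-164, then I(M+2)/I(M) = [C(1,1)·p^0·(1−p)] / p^1 = 1·(1−p)/p = 52.355/100.000 = 0.5235
(1−p)/p = 0.5235/1 = 0.5235  ⇒  p = 1/(1 + 0.5235) = 0.6564
Ea-164: 65.6%, Ea-166: 34.4%.

65.6%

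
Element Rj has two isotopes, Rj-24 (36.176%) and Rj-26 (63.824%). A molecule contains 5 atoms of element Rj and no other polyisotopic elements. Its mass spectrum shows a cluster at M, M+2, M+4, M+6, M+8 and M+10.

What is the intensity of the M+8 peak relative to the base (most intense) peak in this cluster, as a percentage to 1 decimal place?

Binomial terms of (0.36176 + 0.63824)^5: M 0.0062, M+2 0.0547, M+4 0.1929, M+6 0.3402, M+8 0.3001, M+10 0.1059 → M+6 is the base peak.
P(M+6) = C(5,3) × 0.36176^2 × 0.63824^3 = 10 × 0.1308703 × 0.25998725 = 0.340246 (base)
P(M+8) = C(5,4) × 0.36176^1 × 0.63824^4 = 5 × 0.36176 × 0.16593426 = 0.300142
Relative intensity = 0.300142 / 0.340246 × 100 = 88.2

88.2%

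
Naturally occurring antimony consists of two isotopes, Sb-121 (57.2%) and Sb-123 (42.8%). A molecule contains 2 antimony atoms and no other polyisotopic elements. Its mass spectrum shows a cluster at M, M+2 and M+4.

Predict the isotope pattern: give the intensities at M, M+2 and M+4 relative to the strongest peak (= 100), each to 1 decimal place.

66.8 : 100.0 : 37.4

Each Sb atom is independently Sb-121 (p = 0.572) or Sb-123 (q = 0.428); the cluster is the binomial expansion (p + q)^2.
P(M) = 0.572^2 = 0.327184
P(M+2) = 2 × 0.572^1 × 0.428^1 = 0.489632
P(M+4) = 0.428^2 = 0.183184
The M+2 peak is largest (0.489632); scaling to 100 gives 66.8 : 100.0 : 37.4.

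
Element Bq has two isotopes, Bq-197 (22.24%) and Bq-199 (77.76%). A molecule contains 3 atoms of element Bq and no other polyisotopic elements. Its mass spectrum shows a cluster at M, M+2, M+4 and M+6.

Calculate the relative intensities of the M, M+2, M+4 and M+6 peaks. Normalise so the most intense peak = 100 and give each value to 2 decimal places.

Expanding (0.2224 + 0.7776)^3:
P(M) = 0.2224^3 = 0.011000
P(M+2) = 3 × 0.2224^2 × 0.7776^1 = 0.115384
P(M+4) = 3 × 0.2224^1 × 0.7776^2 = 0.403430
P(M+6) = 0.7776^3 = 0.470185
The M+6 peak is largest (0.470185); scaling to 100 gives 2.34 : 24.54 : 85.80 : 100.00.

2.34 : 24.54 : 85.80 : 100.00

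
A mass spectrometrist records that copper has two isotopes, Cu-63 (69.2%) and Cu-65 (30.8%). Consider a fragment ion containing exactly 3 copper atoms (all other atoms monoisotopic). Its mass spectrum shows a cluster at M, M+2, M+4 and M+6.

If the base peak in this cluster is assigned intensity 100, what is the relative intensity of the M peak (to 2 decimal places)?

Term probabilities: M 0.3314, M+2 0.4425, M+4 0.1969, M+6 0.0292. Base peak = M+2.
P(M+2) = C(3,1) × 0.692^2 × 0.308^1 = 3 × 0.478864 × 0.3080 = 0.442470 (base)
P(M) = C(3,0) × 0.692^3 × 0.308^0 = 1 × 0.33137389 × 1.0000 = 0.331374
Relative intensity = 0.331374 / 0.442470 × 100 = 74.89

74.89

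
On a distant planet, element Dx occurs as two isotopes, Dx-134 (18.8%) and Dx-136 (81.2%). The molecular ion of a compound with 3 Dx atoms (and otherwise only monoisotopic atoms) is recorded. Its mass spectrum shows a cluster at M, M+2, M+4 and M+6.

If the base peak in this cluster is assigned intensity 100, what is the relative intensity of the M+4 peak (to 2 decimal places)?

Term probabilities: M 0.0066, M+2 0.0861, M+4 0.3719, M+6 0.5354. Base peak = M+6.
P(M+6) = C(3,3) × 0.188^0 × 0.812^3 = 1 × 1.0000 × 0.53538733 = 0.535387 (base)
P(M+4) = C(3,2) × 0.188^1 × 0.812^2 = 3 × 0.1880 × 0.659344 = 0.371870
Relative intensity = 0.371870 / 0.535387 × 100 = 69.46

69.46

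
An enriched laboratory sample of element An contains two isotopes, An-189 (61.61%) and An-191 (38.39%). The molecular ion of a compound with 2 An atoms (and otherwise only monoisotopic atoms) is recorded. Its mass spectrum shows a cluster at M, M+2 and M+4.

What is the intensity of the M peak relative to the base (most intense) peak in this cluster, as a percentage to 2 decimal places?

80.24%

(0.6161 + 0.3839)^2 gives M 0.3796, M+2 0.4730, M+4 0.1474; the largest is M+2.
P(M+2) = C(2,1) × 0.6161^1 × 0.3839^1 = 2 × 0.6161 × 0.3839 = 0.473042 (base)
P(M) = C(2,0) × 0.6161^2 × 0.3839^0 = 1 × 0.37957921 × 1.0000 = 0.379579
Relative intensity = 0.379579 / 0.473042 × 100 = 80.24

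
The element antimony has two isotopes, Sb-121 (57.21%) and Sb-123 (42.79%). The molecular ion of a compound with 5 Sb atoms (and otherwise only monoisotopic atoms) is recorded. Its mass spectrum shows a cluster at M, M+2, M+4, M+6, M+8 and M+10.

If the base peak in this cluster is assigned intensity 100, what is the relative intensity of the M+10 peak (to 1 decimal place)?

Binomial terms of (0.5721 + 0.4279)^5: M 0.0613, M+2 0.2292, M+4 0.3428, M+6 0.2564, M+8 0.0959, M+10 0.0143 → M+4 is the base peak.
P(M+4) = C(5,2) × 0.5721^3 × 0.4279^2 = 10 × 0.18724742 × 0.18309841 = 0.342847 (base)
P(M+10) = C(5,5) × 0.5721^0 × 0.4279^5 = 1 × 1.0000 × 0.01434536 = 0.014345
Relative intensity = 0.014345 / 0.342847 × 100 = 4.2

4.2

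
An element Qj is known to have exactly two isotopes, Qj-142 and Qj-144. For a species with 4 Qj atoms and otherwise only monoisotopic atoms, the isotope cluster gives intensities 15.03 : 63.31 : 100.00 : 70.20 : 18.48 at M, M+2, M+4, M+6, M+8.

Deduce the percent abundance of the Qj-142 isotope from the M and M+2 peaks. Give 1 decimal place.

Write p for the Qj-142 fraction. I(M+2)/I(M) = [C(4,1)·p^3·(1−p)] / p^4 = 4·(1−p)/p = 63.31/15.03 = 4.2122
(1−p)/p = 4.2122/4 = 1.0531  ⇒  p = 1/(1 + 1.0531) = 0.4871
Qj-142: 48.7%, Qj-144: 51.3%.

48.7%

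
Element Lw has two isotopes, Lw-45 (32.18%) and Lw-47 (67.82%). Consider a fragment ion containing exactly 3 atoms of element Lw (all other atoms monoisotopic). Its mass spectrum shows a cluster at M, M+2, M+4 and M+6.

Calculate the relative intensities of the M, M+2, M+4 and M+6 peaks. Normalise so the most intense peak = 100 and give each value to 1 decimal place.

7.5 : 47.4 : 100.0 : 70.3

Each Lw atom is independently Lw-45 (p = 0.3218) or Lw-47 (q = 0.6782); the cluster is the binomial expansion (p + q)^3.
P(M) = 0.3218^3 = 0.033324
P(M+2) = 3 × 0.3218^2 × 0.6782^1 = 0.210693
P(M+4) = 3 × 0.3218^1 × 0.6782^2 = 0.444041
P(M+6) = 0.6782^3 = 0.311942
The M+4 peak is largest (0.444041); scaling to 100 gives 7.5 : 47.4 : 100.0 : 70.3.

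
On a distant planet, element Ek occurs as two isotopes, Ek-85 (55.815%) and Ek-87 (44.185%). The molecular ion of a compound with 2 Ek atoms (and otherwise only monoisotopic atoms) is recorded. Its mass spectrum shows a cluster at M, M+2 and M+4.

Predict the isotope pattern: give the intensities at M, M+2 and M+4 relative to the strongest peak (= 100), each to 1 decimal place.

Expanding (0.55815 + 0.44185)^2:
P(M) = 0.55815^2 = 0.311531
P(M+2) = 2 × 0.55815^1 × 0.44185^1 = 0.493237
P(M+4) = 0.44185^2 = 0.195231
The M+2 peak is largest (0.493237); scaling to 100 gives 63.2 : 100.0 : 39.6.

63.2 : 100.0 : 39.6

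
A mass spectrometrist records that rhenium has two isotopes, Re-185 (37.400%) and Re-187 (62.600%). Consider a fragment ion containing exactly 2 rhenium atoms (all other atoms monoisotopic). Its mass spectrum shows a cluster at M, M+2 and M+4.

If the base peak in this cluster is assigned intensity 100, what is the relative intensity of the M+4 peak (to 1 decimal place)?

Binomial terms of (0.37400 + 0.62600)^2: M 0.1399, M+2 0.4682, M+4 0.3919 → M+2 is the base peak.
P(M+2) = C(2,1) × 0.37400^1 × 0.62600^1 = 2 × 0.3740 × 0.6260 = 0.468248 (base)
P(M+4) = C(2,2) × 0.37400^0 × 0.62600^2 = 1 × 1.0000 × 0.391876 = 0.391876
Relative intensity = 0.391876 / 0.468248 × 100 = 83.7

83.7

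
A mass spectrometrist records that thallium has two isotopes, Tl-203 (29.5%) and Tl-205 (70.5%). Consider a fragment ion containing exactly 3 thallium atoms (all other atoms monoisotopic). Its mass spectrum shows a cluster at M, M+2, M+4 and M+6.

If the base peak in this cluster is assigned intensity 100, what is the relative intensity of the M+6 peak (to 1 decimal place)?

(0.295 + 0.705)^3 gives M 0.0257, M+2 0.1841, M+4 0.4399, M+6 0.3504; the largest is M+4.
P(M+4) = C(3,2) × 0.295^1 × 0.705^2 = 3 × 0.2950 × 0.497025 = 0.439867 (base)
P(M+6) = C(3,3) × 0.295^0 × 0.705^3 = 1 × 1.0000 × 0.35040263 = 0.350403
Relative intensity = 0.350403 / 0.439867 × 100 = 79.7

79.7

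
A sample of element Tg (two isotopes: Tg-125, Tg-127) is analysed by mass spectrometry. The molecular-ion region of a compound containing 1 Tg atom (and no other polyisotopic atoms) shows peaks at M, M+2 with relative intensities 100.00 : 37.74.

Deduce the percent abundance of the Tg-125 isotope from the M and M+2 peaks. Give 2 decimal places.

If p is the fraction of Tg that is Tg-125, then I(M+2)/I(M) = [C(1,1)·p^0·(1−p)] / p^1 = 1·(1−p)/p = 37.74/100.00 = 0.3774
(1−p)/p = 0.3774/1 = 0.3774  ⇒  p = 1/(1 + 0.3774) = 0.7260
Tg-125: 72.60%, Tg-127: 27.40%.

72.60%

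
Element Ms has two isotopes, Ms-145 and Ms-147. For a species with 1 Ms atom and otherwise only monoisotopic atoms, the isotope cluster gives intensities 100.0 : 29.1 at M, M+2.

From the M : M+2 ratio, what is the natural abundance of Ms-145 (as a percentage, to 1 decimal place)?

77.5%

Write p for the Ms-145 fraction. I(M+2)/I(M) = [C(1,1)·p^0·(1−p)] / p^1 = 1·(1−p)/p = 29.1/100.0 = 0.2910
(1−p)/p = 0.2910/1 = 0.2910  ⇒  p = 1/(1 + 0.2910) = 0.7746
Ms-145: 77.5%, Ms-147: 22.5%.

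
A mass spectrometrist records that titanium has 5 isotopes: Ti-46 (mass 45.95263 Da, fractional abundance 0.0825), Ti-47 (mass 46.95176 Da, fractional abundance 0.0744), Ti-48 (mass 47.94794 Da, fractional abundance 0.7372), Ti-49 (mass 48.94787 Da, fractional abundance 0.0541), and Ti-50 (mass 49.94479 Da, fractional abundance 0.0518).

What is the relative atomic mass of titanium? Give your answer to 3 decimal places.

47.867 Da

Weight each isotope mass by its fractional abundance: 0.0825 × 45.95263 + 0.0744 × 46.95176 + 0.7372 × 47.94794 + 0.0541 × 48.94787 + 0.0518 × 49.94479
= 3.791092 + 3.493211 + 35.347221 + 2.648080 + 2.587140 = 47.866744 Da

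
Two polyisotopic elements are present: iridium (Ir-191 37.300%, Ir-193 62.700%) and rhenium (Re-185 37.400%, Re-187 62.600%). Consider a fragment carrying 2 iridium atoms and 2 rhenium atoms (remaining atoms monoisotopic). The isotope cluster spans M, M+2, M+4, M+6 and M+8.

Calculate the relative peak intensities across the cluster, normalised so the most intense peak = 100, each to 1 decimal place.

5.3 : 35.5 : 89.4 : 100.0 : 41.9

Iridium pattern (n=2): 0.139129 : 0.467742 : 0.393129
Rhenium pattern (n=2): 0.139876 : 0.468248 : 0.391876
Convolve the two distributions (both contribute in 2-u steps):
  M: 0.139129×0.139876 = 0.019461
  M+2: 0.139129×0.468248 + 0.467742×0.139876 = 0.130573
  M+4: 0.139129×0.391876 + 0.467742×0.468248 + 0.393129×0.139876 = 0.328530
  M+6: 0.467742×0.391876 + 0.393129×0.468248 = 0.367379
  M+8: 0.393129×0.391876 = 0.154058
Scale to base peak (0.367379) = 100: 5.3 : 35.5 : 89.4 : 100.0 : 41.9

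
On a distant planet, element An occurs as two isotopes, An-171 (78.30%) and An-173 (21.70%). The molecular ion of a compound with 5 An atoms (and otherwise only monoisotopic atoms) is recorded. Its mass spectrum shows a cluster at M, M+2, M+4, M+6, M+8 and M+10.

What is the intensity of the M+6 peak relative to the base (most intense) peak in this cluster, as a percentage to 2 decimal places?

Binomial terms of (0.7830 + 0.2170)^5: M 0.2943, M+2 0.4078, M+4 0.2261, M+6 0.0626, M+8 0.0087, M+10 0.0005 → M+2 is the base peak.
P(M+2) = C(5,1) × 0.7830^4 × 0.2170^1 = 5 × 0.37587812 × 0.2170 = 0.407828 (base)
P(M+6) = C(5,3) × 0.7830^2 × 0.2170^3 = 10 × 0.613089 × 0.01021831 = 0.062647
Relative intensity = 0.062647 / 0.407828 × 100 = 15.36

15.36%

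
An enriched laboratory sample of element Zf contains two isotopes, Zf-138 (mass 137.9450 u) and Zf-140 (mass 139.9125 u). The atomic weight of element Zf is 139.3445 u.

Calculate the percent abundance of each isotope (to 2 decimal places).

Writing the weighted mean with unknown fraction x of Zf-138:
137.9450·x + 139.9125·(1 − x) = 139.3445
(137.9450 − 139.9125)·x = 139.3445 − 139.9125
x = -0.5680 / -1.9675 = 0.28869 → 28.87% Zf-138, 71.13% Zf-140.

Zf-138: 28.87%, Zf-140: 71.13%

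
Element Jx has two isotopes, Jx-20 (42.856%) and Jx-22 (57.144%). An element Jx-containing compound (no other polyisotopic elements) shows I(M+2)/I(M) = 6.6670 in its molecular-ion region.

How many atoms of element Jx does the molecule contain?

5

With n Jx atoms, P(M+2)/P(M) = C(n,1)·p^(n−1)q / p^n = n·q/p = n · 0.57144/0.42856.
n = 6.6670 × 0.42856/0.57144 = 5.00 ≈ 5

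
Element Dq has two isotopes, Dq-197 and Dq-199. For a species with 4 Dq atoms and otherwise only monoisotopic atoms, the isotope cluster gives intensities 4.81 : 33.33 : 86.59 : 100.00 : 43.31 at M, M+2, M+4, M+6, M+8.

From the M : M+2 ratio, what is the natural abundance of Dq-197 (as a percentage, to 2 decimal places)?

Let p = fractional abundance of Dq-197. I(M+2)/I(M) = [C(4,1)·p^3·(1−p)] / p^4 = 4·(1−p)/p = 33.33/4.81 = 6.9293
(1−p)/p = 6.9293/4 = 1.7323  ⇒  p = 1/(1 + 1.7323) = 0.3660
Dq-197: 36.60%, Dq-199: 63.40%.

36.60%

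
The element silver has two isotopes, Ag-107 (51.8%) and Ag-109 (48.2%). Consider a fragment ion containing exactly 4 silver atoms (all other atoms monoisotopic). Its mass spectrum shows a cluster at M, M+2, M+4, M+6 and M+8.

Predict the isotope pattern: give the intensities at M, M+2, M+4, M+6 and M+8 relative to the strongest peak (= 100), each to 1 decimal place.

Expanding (0.518 + 0.482)^4:
P(M) = 0.518^4 = 0.071998
P(M+2) = 4 × 0.518^3 × 0.482^1 = 0.267976
P(M+4) = 6 × 0.518^2 × 0.482^2 = 0.374029
P(M+6) = 4 × 0.518^1 × 0.482^3 = 0.232023
P(M+8) = 0.482^4 = 0.053974
The M+4 peak is largest (0.374029); scaling to 100 gives 19.2 : 71.6 : 100.0 : 62.0 : 14.4.

19.2 : 71.6 : 100.0 : 62.0 : 14.4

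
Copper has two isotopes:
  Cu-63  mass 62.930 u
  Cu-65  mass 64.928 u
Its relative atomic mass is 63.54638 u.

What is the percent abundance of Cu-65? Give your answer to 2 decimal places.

30.85%

Let x be the fractional abundance of Cu-63; then Cu-65 has abundance 1 − x.
62.930·x + 64.928·(1 − x) = 63.54638
(62.930 − 64.928)·x = 63.54638 − 64.928
x = -1.38162 / -1.998 = 0.69150 → 69.15% Cu-63, 30.85% Cu-65.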